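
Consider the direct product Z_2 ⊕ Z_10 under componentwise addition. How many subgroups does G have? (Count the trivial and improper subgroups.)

10

|G| = 20, so by Lagrange every subgroup order divides 20. Divisors: 1, 2, 4, 5, 10, 20.
Subgroups by order — order 1: 1; order 2: 3; order 4: 1; order 5: 1; order 10: 3; order 20: 1.
Total: 1 + 3 + 1 + 1 + 3 + 1 = 10.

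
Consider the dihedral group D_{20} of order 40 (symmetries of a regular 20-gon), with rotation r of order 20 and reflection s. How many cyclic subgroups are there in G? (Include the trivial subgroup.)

A cyclic subgroup of order d is generated by each of its φ(d) elements of order d, so the cyclic subgroups of order d number (#elements of order d)/φ(d).
Cyclic subgroups by order — order 1: 1; order 2: 21; order 4: 1; order 5: 1; order 10: 1; order 20: 1.
Total: 26.

26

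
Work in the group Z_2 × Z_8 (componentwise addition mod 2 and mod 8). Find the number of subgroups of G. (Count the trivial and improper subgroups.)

11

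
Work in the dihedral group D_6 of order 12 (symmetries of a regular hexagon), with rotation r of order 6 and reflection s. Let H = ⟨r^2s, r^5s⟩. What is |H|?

|⟨r^2s⟩| = 2 and |⟨r^5s⟩| = 2, so |H| is a multiple of lcm(2, 2) = 2 and divides |G| = 12.
Closing under the operation: H = {e, r^3, r^2s, r^5s}, so |H| = 4.

4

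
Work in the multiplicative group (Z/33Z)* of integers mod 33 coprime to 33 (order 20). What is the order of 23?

Compute successive powers of 23 mod 33: 23, 1; 23^2 ≡ 1 (mod 33).
So |⟨23⟩| = 2.

2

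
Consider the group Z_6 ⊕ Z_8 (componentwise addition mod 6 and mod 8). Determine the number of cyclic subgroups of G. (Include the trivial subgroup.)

16

Group the elements of G by the cyclic subgroup they generate; each cyclic subgroup of order d accounts for φ(d) elements.
Cyclic subgroups by order — order 1: 1; order 2: 3; order 3: 1; order 4: 2; order 6: 3; order 8: 2; order 12: 2; order 24: 2.
Total: 16.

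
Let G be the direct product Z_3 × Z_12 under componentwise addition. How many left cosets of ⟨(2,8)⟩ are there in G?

12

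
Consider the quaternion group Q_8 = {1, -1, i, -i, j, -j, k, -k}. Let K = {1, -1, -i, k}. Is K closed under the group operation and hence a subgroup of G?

No

-i ∈ K but its inverse i ∉ K, so K is not a subgroup.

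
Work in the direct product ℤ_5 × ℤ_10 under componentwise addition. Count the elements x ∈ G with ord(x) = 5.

24

An element (a,b) has order lcm(ord(a), ord(b)); count pairs with lcm equal to 5.
Enumerating gives 24 such elements.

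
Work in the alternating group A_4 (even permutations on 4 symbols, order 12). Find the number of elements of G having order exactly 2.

The elements of order 2 are: (1 2)(3 4), (1 3)(2 4), (1 4)(2 3).
That's 3.

3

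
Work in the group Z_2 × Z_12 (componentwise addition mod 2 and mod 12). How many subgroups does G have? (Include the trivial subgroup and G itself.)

|G| = 24, so by Lagrange every subgroup order divides 24. Divisors: 1, 2, 3, 4, 6, 8, 12, 24.
Subgroups by order — order 1: 1; order 2: 3; order 3: 1; order 4: 3; order 6: 3; order 8: 1; order 12: 3; order 24: 1.
Total: 1 + 3 + 1 + 3 + 3 + 1 + 3 + 1 = 16.

16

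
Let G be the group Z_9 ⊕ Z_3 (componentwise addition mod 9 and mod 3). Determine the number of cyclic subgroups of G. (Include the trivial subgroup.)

8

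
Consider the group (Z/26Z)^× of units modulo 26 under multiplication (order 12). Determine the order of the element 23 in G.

Compute successive powers of 23 mod 26: 23, 9, 25, 3, 17, 1; 23^6 ≡ 1 (mod 26).
So |⟨23⟩| = 6.

6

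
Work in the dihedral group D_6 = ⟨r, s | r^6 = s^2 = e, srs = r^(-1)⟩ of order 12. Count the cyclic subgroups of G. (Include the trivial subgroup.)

10

A cyclic subgroup of order d is generated by each of its φ(d) elements of order d, so the cyclic subgroups of order d number (#elements of order d)/φ(d).
Cyclic subgroups by order — order 1: 1; order 2: 7; order 3: 1; order 6: 1.
Total: 10.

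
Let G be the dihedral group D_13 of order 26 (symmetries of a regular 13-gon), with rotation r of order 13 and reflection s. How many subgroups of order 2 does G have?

13

|G| = 26 and 2 | 26, so subgroups of order 2 are possible by Lagrange.
The subgroups of order 2 are: {e, r^10s}; {e, r^11s}; {e, r^12s}; {e, r^2s}; … (13 in all).
So G has 13 subgroups of order 2.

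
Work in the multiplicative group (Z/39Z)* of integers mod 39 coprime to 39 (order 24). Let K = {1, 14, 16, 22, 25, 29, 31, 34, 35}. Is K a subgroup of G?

No

|K| = 9 does not divide |G| = 24, so by Lagrange K is not a subgroup.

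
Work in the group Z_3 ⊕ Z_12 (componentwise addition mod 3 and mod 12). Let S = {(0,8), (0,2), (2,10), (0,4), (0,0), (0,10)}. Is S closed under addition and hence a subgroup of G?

(2,10) ∈ S but its inverse (1,2) ∉ S, so S is not a subgroup.

No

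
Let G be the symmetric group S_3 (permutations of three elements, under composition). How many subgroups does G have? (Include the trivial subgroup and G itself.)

|G| = 6, so by Lagrange every subgroup order divides 6. Divisors: 1, 2, 3, 6.
Subgroups by order — order 1: 1; order 2: 3; order 3: 1; order 6: 1.
Total: 1 + 3 + 1 + 1 = 6.

6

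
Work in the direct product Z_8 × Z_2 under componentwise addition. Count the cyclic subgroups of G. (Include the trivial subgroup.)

8

Each element a generates a cyclic subgroup ⟨a⟩; distinct elements may generate the same one (a cyclic group of order d has φ(d) generators).
Cyclic subgroups by order — order 1: 1; order 2: 3; order 4: 2; order 8: 2.
Total: 8.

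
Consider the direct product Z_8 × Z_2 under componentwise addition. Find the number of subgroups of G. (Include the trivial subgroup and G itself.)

11

|G| = 16, so by Lagrange every subgroup order divides 16. Divisors: 1, 2, 4, 8, 16.
Subgroups by order — order 1: 1; order 2: 3; order 4: 3; order 8: 3; order 16: 1.
Total: 1 + 3 + 3 + 3 + 1 = 11.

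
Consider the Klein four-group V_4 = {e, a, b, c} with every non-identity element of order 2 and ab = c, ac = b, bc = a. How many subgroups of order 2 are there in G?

|G| = 4 and 2 | 4, so subgroups of order 2 are possible by Lagrange.
The subgroups of order 2 are: {e, a}; {e, b}; {e, c}.
So G has 3 subgroups of order 2.

3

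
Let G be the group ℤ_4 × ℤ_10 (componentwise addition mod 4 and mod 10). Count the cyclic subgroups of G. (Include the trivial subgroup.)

12

A cyclic subgroup of order d is generated by each of its φ(d) elements of order d, so the cyclic subgroups of order d number (#elements of order d)/φ(d).
Cyclic subgroups by order — order 1: 1; order 2: 3; order 4: 2; order 5: 1; order 10: 3; order 20: 2.
Total: 12.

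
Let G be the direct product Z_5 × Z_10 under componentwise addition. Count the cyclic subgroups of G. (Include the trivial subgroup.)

Group the elements of G by the cyclic subgroup they generate; each cyclic subgroup of order d accounts for φ(d) elements.
Cyclic subgroups by order — order 1: 1; order 2: 1; order 5: 6; order 10: 6.
Total: 14.

14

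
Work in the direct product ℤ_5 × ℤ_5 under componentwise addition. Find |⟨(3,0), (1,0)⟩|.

|⟨(3,0)⟩| = 5 and |⟨(1,0)⟩| = 5, so |H| is a multiple of lcm(5, 5) = 5 and divides |G| = 25.
Closing under the operation: H = {(0,0), (1,0), (2,0), (3,0), (4,0)}, so |H| = 5.

5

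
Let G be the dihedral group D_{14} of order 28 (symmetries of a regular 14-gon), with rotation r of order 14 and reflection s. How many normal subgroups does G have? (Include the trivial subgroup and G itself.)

G has 28 subgroups. Checking conjugation-invariance by order — order 1: 1/1 normal; order 2: 1/15 normal; order 4: 0/7 normal; order 7: 1/1 normal; order 14: 3/3 normal; order 28: 1/1 normal.
Total normal subgroups: 7.

7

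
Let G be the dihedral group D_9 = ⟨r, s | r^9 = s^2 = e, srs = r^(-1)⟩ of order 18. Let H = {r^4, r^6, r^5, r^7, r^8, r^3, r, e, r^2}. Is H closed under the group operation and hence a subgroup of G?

|H| = 9 divides |G| = 18, consistent with Lagrange.
H contains the identity, every element's inverse is in H, and H is closed under ·: it is a subgroup.
In fact H = ⟨r^4⟩.

Yes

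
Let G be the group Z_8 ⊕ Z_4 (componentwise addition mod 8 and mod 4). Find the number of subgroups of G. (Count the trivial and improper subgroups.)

22

|G| = 32, so by Lagrange every subgroup order divides 32. Divisors: 1, 2, 4, 8, 16, 32.
Subgroups by order — order 1: 1; order 2: 3; order 4: 7; order 8: 7; order 16: 3; order 32: 1.
Total: 1 + 3 + 7 + 7 + 3 + 1 = 22.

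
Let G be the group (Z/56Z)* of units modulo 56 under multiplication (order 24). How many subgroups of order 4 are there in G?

|G| = 24 and 4 | 24, so subgroups of order 4 are possible by Lagrange.
The subgroups of order 4 are: {1, 13, 15, 27}; {1, 13, 29, 41}; {1, 13, 43, 55}; {1, 15, 29, 43}; … (7 in all).
So G has 7 subgroups of order 4.

7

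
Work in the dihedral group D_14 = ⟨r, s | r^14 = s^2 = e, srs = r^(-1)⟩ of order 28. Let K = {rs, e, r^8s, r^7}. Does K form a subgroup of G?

|K| = 4 divides |G| = 28, consistent with Lagrange.
K contains the identity, every element's inverse is in K, and K is closed under ·: it is a subgroup.

Yes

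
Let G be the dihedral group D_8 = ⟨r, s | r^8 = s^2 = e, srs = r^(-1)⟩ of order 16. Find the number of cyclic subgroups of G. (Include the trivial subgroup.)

12

Group the elements of G by the cyclic subgroup they generate; each cyclic subgroup of order d accounts for φ(d) elements.
Cyclic subgroups by order — order 1: 1; order 2: 9; order 4: 1; order 8: 1.
Total: 12.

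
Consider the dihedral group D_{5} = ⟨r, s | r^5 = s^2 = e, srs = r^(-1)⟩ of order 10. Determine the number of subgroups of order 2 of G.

5

|G| = 10 and 2 | 10, so subgroups of order 2 are possible by Lagrange.
The subgroups of order 2 are: {e, r^2s}; {e, r^3s}; {e, r^4s}; {e, rs}; … (5 in all).
So G has 5 subgroups of order 2.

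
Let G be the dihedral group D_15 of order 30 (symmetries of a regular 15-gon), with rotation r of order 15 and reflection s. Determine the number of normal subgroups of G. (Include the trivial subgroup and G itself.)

G has 28 subgroups. Checking conjugation-invariance by order — order 1: 1/1 normal; order 2: 0/15 normal; order 3: 1/1 normal; order 5: 1/1 normal; order 6: 0/5 normal; order 10: 0/3 normal; order 15: 1/1 normal; order 30: 1/1 normal.
Total normal subgroups: 5.

5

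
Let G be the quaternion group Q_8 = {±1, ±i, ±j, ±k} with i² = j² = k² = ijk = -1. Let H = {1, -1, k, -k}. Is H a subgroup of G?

Yes

|H| = 4 divides |G| = 8, consistent with Lagrange.
H contains the identity, every element's inverse is in H, and H is closed under ·: it is a subgroup.
In fact H = ⟨-k⟩.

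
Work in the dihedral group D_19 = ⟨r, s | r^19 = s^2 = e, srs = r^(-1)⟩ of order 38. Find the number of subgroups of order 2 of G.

19

|G| = 38 and 2 | 38, so subgroups of order 2 are possible by Lagrange.
The subgroups of order 2 are: {e, r^10s}; {e, r^11s}; {e, r^12s}; {e, r^13s}; … (19 in all).
So G has 19 subgroups of order 2.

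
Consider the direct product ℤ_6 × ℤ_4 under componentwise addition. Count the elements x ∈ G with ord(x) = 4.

An element (a,b) has order lcm(ord(a), ord(b)); count pairs with lcm equal to 4.
Enumerating gives 4 such elements.

4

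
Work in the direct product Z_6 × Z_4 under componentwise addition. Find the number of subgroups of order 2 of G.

3

|G| = 24 and 2 | 24, so subgroups of order 2 are possible by Lagrange.
The subgroups of order 2 are: {(0,0), (0,2)}; {(0,0), (3,0)}; {(0,0), (3,2)}.
So G has 3 subgroups of order 2.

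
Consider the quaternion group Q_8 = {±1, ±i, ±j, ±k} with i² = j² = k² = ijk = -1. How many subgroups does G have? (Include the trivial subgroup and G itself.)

6

|G| = 8, so by Lagrange every subgroup order divides 8. Divisors: 1, 2, 4, 8.
Subgroups by order — order 1: 1; order 2: 1; order 4: 3; order 8: 1.
Total: 1 + 1 + 3 + 1 = 6.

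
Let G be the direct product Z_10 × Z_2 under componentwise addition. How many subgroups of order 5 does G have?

1

|G| = 20 and 5 | 20, so subgroups of order 5 are possible by Lagrange.
The subgroups of order 5 are: {(0,0), (2,0), (4,0), (6,0), (8,0)}.
So G has 1 subgroup of order 5.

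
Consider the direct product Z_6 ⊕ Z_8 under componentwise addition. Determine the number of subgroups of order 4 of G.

|G| = 48 and 4 | 48, so subgroups of order 4 are possible by Lagrange.
The subgroups of order 4 are: {(0,0), (0,2), (0,4), (0,6)}; {(0,0), (0,4), (3,0), (3,4)}; {(0,0), (0,4), (3,2), (3,6)}.
So G has 3 subgroups of order 4.

3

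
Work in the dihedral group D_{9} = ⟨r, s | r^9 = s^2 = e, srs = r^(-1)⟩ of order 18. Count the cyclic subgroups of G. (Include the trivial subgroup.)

Group the elements of G by the cyclic subgroup they generate; each cyclic subgroup of order d accounts for φ(d) elements.
Cyclic subgroups by order — order 1: 1; order 2: 9; order 3: 1; order 9: 1.
Total: 12.

12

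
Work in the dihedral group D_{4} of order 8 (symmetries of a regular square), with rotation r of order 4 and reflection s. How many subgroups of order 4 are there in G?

3

|G| = 8 and 4 | 8, so subgroups of order 4 are possible by Lagrange.
The subgroups of order 4 are: {e, r, r^2, r^3}; {e, r^2, s, r^2s}; {e, r^2, rs, r^3s}.
So G has 3 subgroups of order 4.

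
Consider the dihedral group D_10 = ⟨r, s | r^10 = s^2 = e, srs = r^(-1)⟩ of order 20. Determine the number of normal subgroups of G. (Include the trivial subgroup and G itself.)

7

G has 22 subgroups. Checking conjugation-invariance by order — order 1: 1/1 normal; order 2: 1/11 normal; order 4: 0/5 normal; order 5: 1/1 normal; order 10: 3/3 normal; order 20: 1/1 normal.
Total normal subgroups: 7.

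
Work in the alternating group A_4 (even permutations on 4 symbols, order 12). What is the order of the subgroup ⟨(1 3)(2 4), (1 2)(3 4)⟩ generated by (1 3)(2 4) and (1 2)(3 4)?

|⟨(1 3)(2 4)⟩| = 2 and |⟨(1 2)(3 4)⟩| = 2, so |H| is a multiple of lcm(2, 2) = 2 and divides |G| = 12.
Closing under the operation: H = {e, (1 2)(3 4), (1 3)(2 4), (1 4)(2 3)}, so |H| = 4.

4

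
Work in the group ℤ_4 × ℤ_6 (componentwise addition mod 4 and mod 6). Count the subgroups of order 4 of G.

3

|G| = 24 and 4 | 24, so subgroups of order 4 are possible by Lagrange.
The subgroups of order 4 are: {(0,0), (0,3), (2,0), (2,3)}; {(0,0), (1,0), (2,0), (3,0)}; {(0,0), (1,3), (2,0), (3,3)}.
So G has 3 subgroups of order 4.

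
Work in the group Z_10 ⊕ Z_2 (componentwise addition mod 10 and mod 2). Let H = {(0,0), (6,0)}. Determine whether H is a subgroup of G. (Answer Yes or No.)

(6,0) ∈ H but its inverse (4,0) ∉ H, so H is not a subgroup.

No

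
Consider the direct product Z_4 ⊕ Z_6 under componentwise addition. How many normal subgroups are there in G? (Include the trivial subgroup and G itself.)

16

G is abelian, so every subgroup is normal.
G has 16 subgroups in total, hence 16 normal subgroups.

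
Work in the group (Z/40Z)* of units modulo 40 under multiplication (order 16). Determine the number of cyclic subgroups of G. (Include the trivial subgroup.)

12

Group the elements of G by the cyclic subgroup they generate; each cyclic subgroup of order d accounts for φ(d) elements.
Cyclic subgroups by order — order 1: 1; order 2: 7; order 4: 4.
Total: 12.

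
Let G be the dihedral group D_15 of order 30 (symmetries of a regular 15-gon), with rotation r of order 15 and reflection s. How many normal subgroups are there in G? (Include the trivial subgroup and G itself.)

G has 28 subgroups. Checking conjugation-invariance by order — order 1: 1/1 normal; order 2: 0/15 normal; order 3: 1/1 normal; order 5: 1/1 normal; order 6: 0/5 normal; order 10: 0/3 normal; order 15: 1/1 normal; order 30: 1/1 normal.
Total normal subgroups: 5.

5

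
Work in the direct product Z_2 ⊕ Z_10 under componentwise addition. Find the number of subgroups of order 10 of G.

|G| = 20 and 10 | 20, so subgroups of order 10 are possible by Lagrange.
The subgroups of order 10 are: {(0,0), (0,1), (0,2), (0,3), (0,4), (0,5), (0,6), (0,7), (0,8), (0,9)}; {(0,0), (0,2), (0,4), (0,6), (0,8), (1,0), (1,2), (1,4), (1,6), (1,8)}; {(0,0), (0,2), (0,4), (0,6), (0,8), (1,1), (1,3), (1,5), (1,7), (1,9)}.
So G has 3 subgroups of order 10.

3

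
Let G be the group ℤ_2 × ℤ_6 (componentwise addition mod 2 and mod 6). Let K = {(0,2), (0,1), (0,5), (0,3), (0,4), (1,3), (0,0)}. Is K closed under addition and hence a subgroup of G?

No

|K| = 7 does not divide |G| = 12, so by Lagrange K is not a subgroup.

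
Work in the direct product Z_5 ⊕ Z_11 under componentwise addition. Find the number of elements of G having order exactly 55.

40

An element (a,b) has order lcm(ord(a), ord(b)); count pairs with lcm equal to 55.
Enumerating gives 40 such elements.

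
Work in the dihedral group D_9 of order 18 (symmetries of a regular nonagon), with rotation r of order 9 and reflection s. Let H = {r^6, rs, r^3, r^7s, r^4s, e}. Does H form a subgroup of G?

|H| = 6 divides |G| = 18, consistent with Lagrange.
H contains the identity, every element's inverse is in H, and H is closed under ·: it is a subgroup.

Yes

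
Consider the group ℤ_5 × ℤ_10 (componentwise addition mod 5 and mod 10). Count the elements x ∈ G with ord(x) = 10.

24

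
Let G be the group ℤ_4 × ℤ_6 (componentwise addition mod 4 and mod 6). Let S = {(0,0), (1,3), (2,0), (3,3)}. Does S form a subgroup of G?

Yes

|S| = 4 divides |G| = 24, consistent with Lagrange.
S contains the identity, every element's inverse is in S, and S is closed under +: it is a subgroup.
In fact S = ⟨(3,3)⟩.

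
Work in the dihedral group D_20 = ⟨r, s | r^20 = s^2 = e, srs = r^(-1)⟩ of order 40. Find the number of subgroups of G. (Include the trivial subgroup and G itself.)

|G| = 40, so by Lagrange every subgroup order divides 40. Divisors: 1, 2, 4, 5, 8, 10, 20, 40.
Subgroups by order — order 1: 1; order 2: 21; order 4: 11; order 5: 1; order 8: 5; order 10: 5; order 20: 3; order 40: 1.
Total: 1 + 21 + 11 + 1 + 5 + 5 + 3 + 1 = 48.

48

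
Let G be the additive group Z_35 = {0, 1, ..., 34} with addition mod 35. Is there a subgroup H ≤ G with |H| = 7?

7 | 35. A subgroup of order 7 is {0, 5, 10, 15, 20, 25, 30}.

Yes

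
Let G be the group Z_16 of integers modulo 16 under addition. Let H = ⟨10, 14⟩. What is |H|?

8

|⟨10⟩| = 8 and |⟨14⟩| = 8, so |H| is a multiple of lcm(8, 8) = 8 and divides |G| = 16.
Closing under the operation: H = {0, 2, 4, 6, 8, 10, 12, 14}, so |H| = 8.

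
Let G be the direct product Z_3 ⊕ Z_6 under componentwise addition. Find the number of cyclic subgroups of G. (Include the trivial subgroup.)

10

A cyclic subgroup of order d is generated by each of its φ(d) elements of order d, so the cyclic subgroups of order d number (#elements of order d)/φ(d).
Cyclic subgroups by order — order 1: 1; order 2: 1; order 3: 4; order 6: 4.
Total: 10.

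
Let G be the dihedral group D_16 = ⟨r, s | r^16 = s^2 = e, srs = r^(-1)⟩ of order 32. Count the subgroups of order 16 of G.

|G| = 32 and 16 | 32, so subgroups of order 16 are possible by Lagrange.
The subgroups of order 16 are: {e, r, r^2, r^3, r^4, r^5, r^6, r^7, r^8, r^9, r^10, r^11, r^12, r^13, r^14, r^15}; {e, r^2, r^4, r^6, r^8, r^10, r^12, r^14, s, r^2s, r^4s, r^6s, r^8s, r^10s, r^12s, r^14s}; {e, r^2, r^4, r^6, r^8, r^10, r^12, r^14, rs, r^3s, r^5s, r^7s, r^9s, r^11s, r^13s, r^15s}.
So G has 3 subgroups of order 16.

3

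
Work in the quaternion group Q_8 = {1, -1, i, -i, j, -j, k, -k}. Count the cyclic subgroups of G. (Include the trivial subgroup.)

5

A cyclic subgroup of order d is generated by each of its φ(d) elements of order d, so the cyclic subgroups of order d number (#elements of order d)/φ(d).
Cyclic subgroups by order — order 1: 1; order 2: 1; order 4: 3.
Total: 5.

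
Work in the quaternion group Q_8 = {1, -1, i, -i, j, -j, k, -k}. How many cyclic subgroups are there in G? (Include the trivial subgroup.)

5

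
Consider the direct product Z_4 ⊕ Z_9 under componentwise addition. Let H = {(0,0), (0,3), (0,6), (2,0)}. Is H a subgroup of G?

No

Closure fails: (0,3) + (2,0) = (2,3) ∉ H. So H is not a subgroup.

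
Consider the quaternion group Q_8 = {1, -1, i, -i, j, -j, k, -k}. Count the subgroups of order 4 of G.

|G| = 8 and 4 | 8, so subgroups of order 4 are possible by Lagrange.
The subgroups of order 4 are: {1, -1, i, -i}; {1, -1, j, -j}; {1, -1, k, -k}.
So G has 3 subgroups of order 4.

3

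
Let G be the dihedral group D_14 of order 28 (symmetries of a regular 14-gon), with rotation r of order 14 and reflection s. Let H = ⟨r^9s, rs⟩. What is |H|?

14

|⟨r^9s⟩| = 2 and |⟨rs⟩| = 2, so |H| is a multiple of lcm(2, 2) = 2 and divides |G| = 28.
Closing under the operation: H = {e, r^2, r^4, r^6, r^8, r^10, r^12, rs, r^3s, r^5s, r^7s, r^9s, r^11s, r^13s}, so |H| = 14.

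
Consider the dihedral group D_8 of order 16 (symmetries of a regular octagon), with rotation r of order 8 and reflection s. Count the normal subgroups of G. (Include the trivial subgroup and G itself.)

7

G has 19 subgroups. Checking conjugation-invariance by order — order 1: 1/1 normal; order 2: 1/9 normal; order 4: 1/5 normal; order 8: 3/3 normal; order 16: 1/1 normal.
Total normal subgroups: 7.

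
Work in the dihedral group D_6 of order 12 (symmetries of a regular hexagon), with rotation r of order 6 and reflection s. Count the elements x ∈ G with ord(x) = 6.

2

The elements of order 6 are: r, r^5.
That's 2.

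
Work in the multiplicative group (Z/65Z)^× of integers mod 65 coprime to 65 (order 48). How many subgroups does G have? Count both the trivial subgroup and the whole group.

|G| = 48, so by Lagrange every subgroup order divides 48. Divisors: 1, 2, 3, 4, 6, 8, 12, 16, 24, 48.
Subgroups by order — order 1: 1; order 2: 3; order 3: 1; order 4: 7; order 6: 3; order 8: 3; order 12: 7; order 16: 1; order 24: 3; order 48: 1.
Total: 1 + 3 + 1 + 7 + 3 + 3 + 7 + 1 + 3 + 1 = 30.

30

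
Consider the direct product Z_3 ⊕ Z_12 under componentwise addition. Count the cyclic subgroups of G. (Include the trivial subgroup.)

A cyclic subgroup of order d is generated by each of its φ(d) elements of order d, so the cyclic subgroups of order d number (#elements of order d)/φ(d).
Cyclic subgroups by order — order 1: 1; order 2: 1; order 3: 4; order 4: 1; order 6: 4; order 12: 4.
Total: 15.

15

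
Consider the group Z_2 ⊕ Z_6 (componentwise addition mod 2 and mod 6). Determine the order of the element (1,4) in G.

The order of (1,4) in Z_2 × Z_6 is lcm(ord(1) in Z_2, ord(4) in Z_6).
ord(1) = 2 and ord(4) = 3, so |⟨(1,4)⟩| = lcm(2, 3) = 6.

6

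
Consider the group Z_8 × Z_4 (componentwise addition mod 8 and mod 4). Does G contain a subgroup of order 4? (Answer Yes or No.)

Yes

4 | 32. A subgroup of order 4 is {(0,0), (0,1), (0,2), (0,3)}.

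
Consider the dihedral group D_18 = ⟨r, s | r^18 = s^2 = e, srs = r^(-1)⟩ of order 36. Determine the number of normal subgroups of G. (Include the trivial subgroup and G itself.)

G has 45 subgroups. Checking conjugation-invariance by order — order 1: 1/1 normal; order 2: 1/19 normal; order 3: 1/1 normal; order 4: 0/9 normal; order 6: 1/7 normal; order 9: 1/1 normal; order 12: 0/3 normal; order 18: 3/3 normal; order 36: 1/1 normal.
Total normal subgroups: 9.

9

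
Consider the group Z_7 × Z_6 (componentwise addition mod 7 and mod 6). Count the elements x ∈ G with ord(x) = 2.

An element (a,b) has order lcm(ord(a), ord(b)); count pairs with lcm equal to 2.
Enumerating gives 1 such elements.

1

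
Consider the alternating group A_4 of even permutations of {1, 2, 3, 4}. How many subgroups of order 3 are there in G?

|G| = 12 and 3 | 12, so subgroups of order 3 are possible by Lagrange.
The subgroups of order 3 are: {e, (1 2 3), (1 3 2)}; {e, (1 2 4), (1 4 2)}; {e, (1 3 4), (1 4 3)}; {e, (2 3 4), (2 4 3)}.
So G has 4 subgroups of order 3.

4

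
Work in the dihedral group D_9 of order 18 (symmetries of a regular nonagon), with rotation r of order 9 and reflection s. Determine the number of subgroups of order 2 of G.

|G| = 18 and 2 | 18, so subgroups of order 2 are possible by Lagrange.
The subgroups of order 2 are: {e, r^2s}; {e, r^3s}; {e, r^4s}; {e, r^5s}; … (9 in all).
So G has 9 subgroups of order 2.

9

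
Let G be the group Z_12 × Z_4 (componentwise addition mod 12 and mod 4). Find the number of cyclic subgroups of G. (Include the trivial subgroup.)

A cyclic subgroup of order d is generated by each of its φ(d) elements of order d, so the cyclic subgroups of order d number (#elements of order d)/φ(d).
Cyclic subgroups by order — order 1: 1; order 2: 3; order 3: 1; order 4: 6; order 6: 3; order 12: 6.
Total: 20.

20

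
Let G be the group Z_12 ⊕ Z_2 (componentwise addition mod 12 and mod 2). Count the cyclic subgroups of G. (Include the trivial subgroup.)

Each element a generates a cyclic subgroup ⟨a⟩; distinct elements may generate the same one (a cyclic group of order d has φ(d) generators).
Cyclic subgroups by order — order 1: 1; order 2: 3; order 3: 1; order 4: 2; order 6: 3; order 12: 2.
Total: 12.

12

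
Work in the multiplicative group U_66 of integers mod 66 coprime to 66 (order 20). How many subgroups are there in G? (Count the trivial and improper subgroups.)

|G| = 20, so by Lagrange every subgroup order divides 20. Divisors: 1, 2, 4, 5, 10, 20.
Subgroups by order — order 1: 1; order 2: 3; order 4: 1; order 5: 1; order 10: 3; order 20: 1.
Total: 1 + 3 + 1 + 1 + 3 + 1 = 10.

10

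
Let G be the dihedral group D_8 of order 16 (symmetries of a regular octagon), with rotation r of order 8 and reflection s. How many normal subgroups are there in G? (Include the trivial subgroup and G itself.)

7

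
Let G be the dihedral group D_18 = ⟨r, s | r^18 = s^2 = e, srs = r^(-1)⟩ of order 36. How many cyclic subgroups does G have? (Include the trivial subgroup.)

24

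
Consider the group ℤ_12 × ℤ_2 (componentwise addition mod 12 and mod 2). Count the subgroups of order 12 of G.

3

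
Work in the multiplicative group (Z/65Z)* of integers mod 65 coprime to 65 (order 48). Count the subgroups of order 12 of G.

7

|G| = 48 and 12 | 48, so subgroups of order 12 are possible by Lagrange.
The subgroups of order 12 are: {1, 6, 11, 16, 21, 31, 36, 41, 46, 51, 56, 61}; {1, 9, 12, 14, 16, 17, 23, 29, 38, 43, 61, 62}; {1, 3, 9, 14, 16, 22, 27, 29, 42, 48, 53, 61}; {1, 4, 9, 14, 16, 29, 36, 49, 51, 56, 61, 64}; … (7 in all).
So G has 7 subgroups of order 12.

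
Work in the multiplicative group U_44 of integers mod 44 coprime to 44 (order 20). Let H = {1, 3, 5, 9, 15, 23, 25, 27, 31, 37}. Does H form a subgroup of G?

Yes

|H| = 10 divides |G| = 20, consistent with Lagrange.
H contains the identity, every element's inverse is in H, and H is closed under ·: it is a subgroup.
In fact H = ⟨3⟩.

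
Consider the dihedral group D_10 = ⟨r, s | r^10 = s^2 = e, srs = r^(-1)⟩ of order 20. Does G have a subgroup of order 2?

2 | 20. A subgroup of order 2 is {e, r^2s}.

Yes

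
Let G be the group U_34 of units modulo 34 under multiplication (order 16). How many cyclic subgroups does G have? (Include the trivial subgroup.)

5

Group the elements of G by the cyclic subgroup they generate; each cyclic subgroup of order d accounts for φ(d) elements.
Cyclic subgroups by order — order 1: 1; order 2: 1; order 4: 1; order 8: 1; order 16: 1.
Total: 5.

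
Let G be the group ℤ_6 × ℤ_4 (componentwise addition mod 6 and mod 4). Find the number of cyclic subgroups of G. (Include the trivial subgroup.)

Group the elements of G by the cyclic subgroup they generate; each cyclic subgroup of order d accounts for φ(d) elements.
Cyclic subgroups by order — order 1: 1; order 2: 3; order 3: 1; order 4: 2; order 6: 3; order 12: 2.
Total: 12.

12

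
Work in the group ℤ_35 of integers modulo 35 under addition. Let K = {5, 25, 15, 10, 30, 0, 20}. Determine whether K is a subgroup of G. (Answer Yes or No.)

Yes

|K| = 7 divides |G| = 35, consistent with Lagrange.
K contains the identity, every element's inverse is in K, and K is closed under +: it is a subgroup.
In fact K = ⟨20⟩.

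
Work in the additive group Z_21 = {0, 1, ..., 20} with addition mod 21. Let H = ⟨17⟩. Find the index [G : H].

1

|⟨17⟩| = 21 and |G| = 21.
By Lagrange, [G : H] = |G|/|H| = 21/21 = 1.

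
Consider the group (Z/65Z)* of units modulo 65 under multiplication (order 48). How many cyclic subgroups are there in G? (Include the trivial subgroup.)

20

A cyclic subgroup of order d is generated by each of its φ(d) elements of order d, so the cyclic subgroups of order d number (#elements of order d)/φ(d).
Cyclic subgroups by order — order 1: 1; order 2: 3; order 3: 1; order 4: 6; order 6: 3; order 12: 6.
Total: 20.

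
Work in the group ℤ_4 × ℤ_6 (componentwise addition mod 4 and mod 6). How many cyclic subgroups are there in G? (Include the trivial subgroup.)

Group the elements of G by the cyclic subgroup they generate; each cyclic subgroup of order d accounts for φ(d) elements.
Cyclic subgroups by order — order 1: 1; order 2: 3; order 3: 1; order 4: 2; order 6: 3; order 12: 2.
Total: 12.

12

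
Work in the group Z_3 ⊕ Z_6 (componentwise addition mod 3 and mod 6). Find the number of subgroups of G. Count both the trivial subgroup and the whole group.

|G| = 18, so by Lagrange every subgroup order divides 18. Divisors: 1, 2, 3, 6, 9, 18.
Subgroups by order — order 1: 1; order 2: 1; order 3: 4; order 6: 4; order 9: 1; order 18: 1.
Total: 1 + 1 + 4 + 4 + 1 + 1 = 12.

12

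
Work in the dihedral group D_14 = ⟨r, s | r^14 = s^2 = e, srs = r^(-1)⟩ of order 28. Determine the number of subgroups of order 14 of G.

3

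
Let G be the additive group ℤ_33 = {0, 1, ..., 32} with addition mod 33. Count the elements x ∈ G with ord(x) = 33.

20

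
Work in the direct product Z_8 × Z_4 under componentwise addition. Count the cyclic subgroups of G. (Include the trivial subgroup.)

14

Each element a generates a cyclic subgroup ⟨a⟩; distinct elements may generate the same one (a cyclic group of order d has φ(d) generators).
Cyclic subgroups by order — order 1: 1; order 2: 3; order 4: 6; order 8: 4.
Total: 14.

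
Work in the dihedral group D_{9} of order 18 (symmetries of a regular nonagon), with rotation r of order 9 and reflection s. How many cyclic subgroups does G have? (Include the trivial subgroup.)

12

A cyclic subgroup of order d is generated by each of its φ(d) elements of order d, so the cyclic subgroups of order d number (#elements of order d)/φ(d).
Cyclic subgroups by order — order 1: 1; order 2: 9; order 3: 1; order 9: 1.
Total: 12.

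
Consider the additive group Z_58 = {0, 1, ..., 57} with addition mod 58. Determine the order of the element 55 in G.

In Z_58, the order of an element a is n/gcd(a, n).
gcd(55, 58) = 1, so |⟨55⟩| = 58/1 = 58.

58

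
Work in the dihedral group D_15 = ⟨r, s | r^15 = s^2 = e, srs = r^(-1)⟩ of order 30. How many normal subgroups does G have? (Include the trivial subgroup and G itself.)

G has 28 subgroups. Checking conjugation-invariance by order — order 1: 1/1 normal; order 2: 0/15 normal; order 3: 1/1 normal; order 5: 1/1 normal; order 6: 0/5 normal; order 10: 0/3 normal; order 15: 1/1 normal; order 30: 1/1 normal.
Total normal subgroups: 5.

5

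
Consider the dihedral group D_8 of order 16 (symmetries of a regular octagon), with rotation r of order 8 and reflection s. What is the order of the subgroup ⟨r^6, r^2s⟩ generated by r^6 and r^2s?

|⟨r^6⟩| = 4 and |⟨r^2s⟩| = 2, so |H| is a multiple of lcm(4, 2) = 4 and divides |G| = 16.
Closing under the operation: H = {e, r^2, r^4, r^6, s, r^2s, r^4s, r^6s}, so |H| = 8.

8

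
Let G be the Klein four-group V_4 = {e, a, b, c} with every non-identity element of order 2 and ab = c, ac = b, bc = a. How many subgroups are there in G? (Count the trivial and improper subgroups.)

|G| = 4, so by Lagrange every subgroup order divides 4. Divisors: 1, 2, 4.
Subgroups by order — order 1: 1; order 2: 3; order 4: 1.
Total: 1 + 3 + 1 = 5.

5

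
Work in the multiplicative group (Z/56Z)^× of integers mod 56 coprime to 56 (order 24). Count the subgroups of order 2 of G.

7

|G| = 24 and 2 | 24, so subgroups of order 2 are possible by Lagrange.
The subgroups of order 2 are: {1, 13}; {1, 15}; {1, 27}; {1, 29}; … (7 in all).
So G has 7 subgroups of order 2.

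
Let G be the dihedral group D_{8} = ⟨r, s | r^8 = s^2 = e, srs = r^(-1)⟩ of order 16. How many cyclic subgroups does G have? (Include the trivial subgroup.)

12

A cyclic subgroup of order d is generated by each of its φ(d) elements of order d, so the cyclic subgroups of order d number (#elements of order d)/φ(d).
Cyclic subgroups by order — order 1: 1; order 2: 9; order 4: 1; order 8: 1.
Total: 12.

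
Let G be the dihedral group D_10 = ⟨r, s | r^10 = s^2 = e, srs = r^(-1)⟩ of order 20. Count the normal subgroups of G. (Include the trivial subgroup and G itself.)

7

G has 22 subgroups. Checking conjugation-invariance by order — order 1: 1/1 normal; order 2: 1/11 normal; order 4: 0/5 normal; order 5: 1/1 normal; order 10: 3/3 normal; order 20: 1/1 normal.
Total normal subgroups: 7.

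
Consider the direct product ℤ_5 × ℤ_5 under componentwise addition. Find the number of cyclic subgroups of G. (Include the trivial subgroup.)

7

A cyclic subgroup of order d is generated by each of its φ(d) elements of order d, so the cyclic subgroups of order d number (#elements of order d)/φ(d).
Cyclic subgroups by order — order 1: 1; order 5: 6.
Total: 7.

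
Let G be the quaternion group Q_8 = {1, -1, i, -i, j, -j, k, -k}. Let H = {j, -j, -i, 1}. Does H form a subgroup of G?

No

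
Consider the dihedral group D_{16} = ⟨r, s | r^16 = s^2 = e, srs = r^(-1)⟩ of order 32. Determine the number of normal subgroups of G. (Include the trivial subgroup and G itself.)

8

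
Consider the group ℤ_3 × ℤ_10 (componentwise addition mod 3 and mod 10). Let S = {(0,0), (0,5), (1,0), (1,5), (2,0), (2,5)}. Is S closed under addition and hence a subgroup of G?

|S| = 6 divides |G| = 30, consistent with Lagrange.
S contains the identity, every element's inverse is in S, and S is closed under +: it is a subgroup.
In fact S = ⟨(1,5)⟩.

Yes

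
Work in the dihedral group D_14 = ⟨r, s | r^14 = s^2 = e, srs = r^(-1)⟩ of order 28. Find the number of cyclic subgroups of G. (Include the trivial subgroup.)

Each element a generates a cyclic subgroup ⟨a⟩; distinct elements may generate the same one (a cyclic group of order d has φ(d) generators).
Cyclic subgroups by order — order 1: 1; order 2: 15; order 7: 1; order 14: 1.
Total: 18.

18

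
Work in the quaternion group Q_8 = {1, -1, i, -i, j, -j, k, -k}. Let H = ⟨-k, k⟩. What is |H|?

|⟨-k⟩| = 4 and |⟨k⟩| = 4, so |H| is a multiple of lcm(4, 4) = 4 and divides |G| = 8.
Closing under the operation: H = {1, -1, k, -k}, so |H| = 4.

4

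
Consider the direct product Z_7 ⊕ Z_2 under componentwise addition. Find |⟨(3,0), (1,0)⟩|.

|⟨(3,0)⟩| = 7 and |⟨(1,0)⟩| = 7, so |H| is a multiple of lcm(7, 7) = 7 and divides |G| = 14.
Closing under the operation: H = {(0,0), (1,0), (2,0), (3,0), (4,0), (5,0), (6,0)}, so |H| = 7.

7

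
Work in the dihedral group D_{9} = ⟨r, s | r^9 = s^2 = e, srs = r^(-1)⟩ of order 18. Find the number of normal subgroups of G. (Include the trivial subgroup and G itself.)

4

G has 16 subgroups. Checking conjugation-invariance by order — order 1: 1/1 normal; order 2: 0/9 normal; order 3: 1/1 normal; order 6: 0/3 normal; order 9: 1/1 normal; order 18: 1/1 normal.
Total normal subgroups: 4.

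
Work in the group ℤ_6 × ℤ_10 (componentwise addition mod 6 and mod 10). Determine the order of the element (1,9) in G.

The order of (1,9) in Z_6 × Z_10 is lcm(ord(1) in Z_6, ord(9) in Z_10).
ord(1) = 6 and ord(9) = 10, so |⟨(1,9)⟩| = lcm(6, 10) = 30.

30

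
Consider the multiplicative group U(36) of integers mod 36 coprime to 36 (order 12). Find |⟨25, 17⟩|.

6

|⟨25⟩| = 3 and |⟨17⟩| = 2, so |H| is a multiple of lcm(3, 2) = 6 and divides |G| = 12.
Closing under the operation: H = {1, 5, 13, 17, 25, 29}, so |H| = 6.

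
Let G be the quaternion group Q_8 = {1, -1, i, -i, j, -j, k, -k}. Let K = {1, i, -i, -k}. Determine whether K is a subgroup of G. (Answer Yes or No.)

No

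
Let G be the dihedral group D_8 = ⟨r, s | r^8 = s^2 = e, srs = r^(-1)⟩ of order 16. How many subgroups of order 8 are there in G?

|G| = 16 and 8 | 16, so subgroups of order 8 are possible by Lagrange.
The subgroups of order 8 are: {e, r, r^2, r^3, r^4, r^5, r^6, r^7}; {e, r^2, r^4, r^6, s, r^2s, r^4s, r^6s}; {e, r^2, r^4, r^6, rs, r^3s, r^5s, r^7s}.
So G has 3 subgroups of order 8.

3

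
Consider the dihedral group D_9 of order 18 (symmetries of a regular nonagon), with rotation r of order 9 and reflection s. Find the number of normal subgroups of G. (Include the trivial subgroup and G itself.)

G has 16 subgroups. Checking conjugation-invariance by order — order 1: 1/1 normal; order 2: 0/9 normal; order 3: 1/1 normal; order 6: 0/3 normal; order 9: 1/1 normal; order 18: 1/1 normal.
Total normal subgroups: 4.

4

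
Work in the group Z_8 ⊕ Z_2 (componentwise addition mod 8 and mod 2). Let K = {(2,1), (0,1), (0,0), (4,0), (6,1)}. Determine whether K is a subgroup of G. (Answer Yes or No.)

No

|K| = 5 does not divide |G| = 16, so by Lagrange K is not a subgroup.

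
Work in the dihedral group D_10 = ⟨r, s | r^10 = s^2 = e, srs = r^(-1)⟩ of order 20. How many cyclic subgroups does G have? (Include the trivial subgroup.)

Group the elements of G by the cyclic subgroup they generate; each cyclic subgroup of order d accounts for φ(d) elements.
Cyclic subgroups by order — order 1: 1; order 2: 11; order 5: 1; order 10: 1.
Total: 14.

14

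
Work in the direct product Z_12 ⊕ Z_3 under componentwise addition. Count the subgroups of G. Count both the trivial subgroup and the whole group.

|G| = 36, so by Lagrange every subgroup order divides 36. Divisors: 1, 2, 3, 4, 6, 9, 12, 18, 36.
Subgroups by order — order 1: 1; order 2: 1; order 3: 4; order 4: 1; order 6: 4; order 9: 1; order 12: 4; order 18: 1; order 36: 1.
Total: 1 + 1 + 4 + 1 + 4 + 1 + 4 + 1 + 1 = 18.

18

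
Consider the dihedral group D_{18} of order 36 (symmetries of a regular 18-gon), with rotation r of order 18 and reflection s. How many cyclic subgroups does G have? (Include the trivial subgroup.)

24

Each element a generates a cyclic subgroup ⟨a⟩; distinct elements may generate the same one (a cyclic group of order d has φ(d) generators).
Cyclic subgroups by order — order 1: 1; order 2: 19; order 3: 1; order 6: 1; order 9: 1; order 18: 1.
Total: 24.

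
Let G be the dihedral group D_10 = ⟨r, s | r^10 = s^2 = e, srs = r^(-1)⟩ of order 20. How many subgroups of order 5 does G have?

1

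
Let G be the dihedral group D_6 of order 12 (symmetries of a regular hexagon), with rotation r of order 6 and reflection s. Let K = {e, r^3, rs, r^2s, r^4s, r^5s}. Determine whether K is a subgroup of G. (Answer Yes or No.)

Closure fails: r^2s · rs = r ∉ K. So K is not a subgroup.

No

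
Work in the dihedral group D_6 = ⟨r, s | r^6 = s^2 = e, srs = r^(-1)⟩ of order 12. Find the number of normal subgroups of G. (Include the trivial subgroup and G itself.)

G has 16 subgroups. Checking conjugation-invariance by order — order 1: 1/1 normal; order 2: 1/7 normal; order 3: 1/1 normal; order 4: 0/3 normal; order 6: 3/3 normal; order 12: 1/1 normal.
Total normal subgroups: 7.

7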